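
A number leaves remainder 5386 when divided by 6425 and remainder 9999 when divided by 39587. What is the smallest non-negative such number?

Write x = 5386 + 6425·k. Then 6425·k ≡ 9999 − 5386 ≡ 4613 (mod 39587).
Need 6425⁻¹ mod 39587. Extended Euclid on (39587, 6425):
39587 = 6*6425 + 1037
6425 = 6*1037 + 203
1037 = 5*203 + 22
203 = 9*22 + 5
22 = 4*5 + 2
5 = 2*2 + 1
2 = 2*1 + 0
Back-substitute:
1 = 5 − 2·2
1 = −2·22 + 9·5
1 = 9·203 − 83·22
1 = −83·1037 + 424·203
1 = 424·6425 − 2627·1037
1 = −2627·39587 + 16186·6425
6425⁻¹ ≡ 16186 (mod 39587), so k ≡ 16186·4613 ≡ 4936 (mod 39587).
x = 5386 + 6425·4936 = 31719186.

31719186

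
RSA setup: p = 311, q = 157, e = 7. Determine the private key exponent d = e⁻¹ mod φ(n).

φ(n) = (p−1)(q−1) = 310·156 = 48360.
Need d with 7·d ≡ 1 (mod 48360). Apply the extended Euclidean algorithm:
48360 = 6908*7 + 4
7 = 1*4 + 3
4 = 1*3 + 1
3 = 3*1 + 0
Back-substitute:
1 = 4 − 3
1 = −7 + 2·4
1 = 2·48360 − 13817·7
So 7·(-13817) ≡ 1 (mod 48360), hence d ≡ -13817 ≡ 34543 (mod 48360).

34543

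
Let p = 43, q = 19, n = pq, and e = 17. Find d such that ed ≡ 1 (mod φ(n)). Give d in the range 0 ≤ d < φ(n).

φ(n) = (p−1)(q−1) = 42·18 = 756.
Need d with 17·d ≡ 1 (mod 756). Apply the extended Euclidean algorithm:
756 = 44·17 + 8
17 = 2·8 + 1
8 = 8·1 + 0
Back-substitute:
1 = 17 − 2·8
1 = −2·756 + 89·17
So 17·89 ≡ 1 (mod 756), hence d = 89.

89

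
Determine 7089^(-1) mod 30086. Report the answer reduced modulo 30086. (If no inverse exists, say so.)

6765

Extended Euclidean algorithm:
30086 = 4*7089 + 1730
7089 = 4*1730 + 169
1730 = 10*169 + 40
169 = 4*40 + 9
40 = 4*9 + 4
9 = 2*4 + 1
4 = 4*1 + 0
The gcd is 1. Working backward:
1 = 9 − 2·4
1 = −2·40 + 9·9
1 = 9·169 − 38·40
1 = −38·1730 + 389·169
1 = 389·7089 − 1594·1730
1 = −1594·30086 + 6765·7089
So 7089·6765 ≡ 1 (mod 30086).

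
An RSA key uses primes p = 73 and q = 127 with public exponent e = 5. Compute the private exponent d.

φ(n) = (p−1)(q−1) = 72·126 = 9072.
Need d with 5·d ≡ 1 (mod 9072). Apply the extended Euclidean algorithm:
9072 = 1814×5 + 2
5 = 2×2 + 1
2 = 2×1 + 0
Back-substitute:
1 = 5 − 2·2
1 = −2·9072 + 3629·5
So 5·3629 ≡ 1 (mod 9072), hence d = 3629.

3629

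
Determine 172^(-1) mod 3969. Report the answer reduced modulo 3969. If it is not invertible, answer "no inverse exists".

Apply the Euclidean algorithm to 3969 and 172:
3969 = 23·172 + 13
172 = 13·13 + 3
13 = 4·3 + 1
3 = 3·1 + 0
The gcd is 1. Working backward:
1 = 13 − 4·3
1 = −4·172 + 53·13
1 = 53·3969 − 1223·172
Hence 172⁻¹ ≡ -1223 ≡ 2746 (mod 3969).

2746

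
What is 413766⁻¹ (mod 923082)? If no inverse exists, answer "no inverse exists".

Compute gcd(413766, 923082):
923082 = 2*413766 + 95550
413766 = 4*95550 + 31566
95550 = 3*31566 + 852
31566 = 37*852 + 42
852 = 20*42 + 12
42 = 3*12 + 6
12 = 2*6 + 0
gcd(413766, 923082) = 6 ≠ 1, so 413766 has no multiplicative inverse modulo 923082.

no inverse exists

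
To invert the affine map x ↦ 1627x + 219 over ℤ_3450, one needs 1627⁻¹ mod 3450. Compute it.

Apply the Euclidean algorithm to 3450 and 1627:
3450 = 2×1627 + 196
1627 = 8×196 + 59
196 = 3×59 + 19
59 = 3×19 + 2
19 = 9×2 + 1
2 = 2×1 + 0
gcd = 1, so the inverse exists. Back-substitute:
1 = 19 − 9·2
1 = −9·59 + 28·19
1 = 28·196 − 93·59
1 = −93·1627 + 772·196
1 = 772·3450 − 1637·1627
Hence 1627⁻¹ ≡ -1637 ≡ 1813 (mod 3450).

1813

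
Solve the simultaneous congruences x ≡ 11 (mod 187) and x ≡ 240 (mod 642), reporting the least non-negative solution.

88836

Write x = 11 + 187·k. Then 187·k ≡ 240 − 11 ≡ 229 (mod 642).
Need 187⁻¹ mod 642. Extended Euclid on (642, 187):
642 = 3·187 + 81
187 = 2·81 + 25
81 = 3·25 + 6
25 = 4·6 + 1
6 = 6·1 + 0
Back-substitute:
1 = 25 − 4·6
1 = −4·81 + 13·25
1 = 13·187 − 30·81
1 = −30·642 + 103·187
187⁻¹ ≡ 103 (mod 642), so k ≡ 103·229 ≡ 475 (mod 642).
x = 11 + 187·475 = 88836.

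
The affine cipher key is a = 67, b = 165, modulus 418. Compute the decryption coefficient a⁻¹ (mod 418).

287

gcd(418, 67) by repeated division:
418 = 6·67 + 16
67 = 4·16 + 3
16 = 5·3 + 1
3 = 3·1 + 0
The gcd is 1. Working backward:
1 = 16 − 5·3
1 = −5·67 + 21·16
1 = 21·418 − 131·67
So 67·(-131) ≡ 1 (mod 418), and -131 ≡ 287 (mod 418).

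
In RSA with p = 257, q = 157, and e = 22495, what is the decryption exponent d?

φ(n) = (p−1)(q−1) = 256·156 = 39936.
Need d with 22495·d ≡ 1 (mod 39936). Apply the extended Euclidean algorithm:
39936 = 1·22495 + 17441
22495 = 1·17441 + 5054
17441 = 3·5054 + 2279
5054 = 2·2279 + 496
2279 = 4·496 + 295
496 = 1·295 + 201
295 = 1·201 + 94
201 = 2·94 + 13
94 = 7·13 + 3
13 = 4·3 + 1
3 = 3·1 + 0
Back-substitute:
1 = 13 − 4·3
1 = −4·94 + 29·13
1 = 29·201 − 62·94
1 = −62·295 + 91·201
1 = 91·496 − 153·295
1 = −153·2279 + 703·496
1 = 703·5054 − 1559·2279
1 = −1559·17441 + 5380·5054
1 = 5380·22495 − 6939·17441
1 = −6939·39936 + 12319·22495
So 22495·12319 ≡ 1 (mod 39936), hence d = 12319.

12319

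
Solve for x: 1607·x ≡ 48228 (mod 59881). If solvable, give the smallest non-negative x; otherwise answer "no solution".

First find gcd(1607, 59881):
59881 = 37×1607 + 422
1607 = 3×422 + 341
422 = 1×341 + 81
341 = 4×81 + 17
81 = 4×17 + 13
17 = 1×13 + 4
13 = 3×4 + 1
4 = 4×1 + 0
gcd = 1, so a unique solution mod 59881 exists.
Back-substitute for the Bézout coefficients:
1 = 13 − 3·4
1 = −3·17 + 4·13
1 = 4·81 − 19·17
1 = −19·341 + 80·81
1 = 80·422 − 99·341
1 = −99·1607 + 377·422
1 = 377·59881 − 14048·1607
So 1607·(-14048) ≡ 1 (mod 59881), giving 1607⁻¹ ≡ 45833.
x ≡ 1607⁻¹·48228 ≡ 45833·48228 ≡ 46571 (mod 59881).

46571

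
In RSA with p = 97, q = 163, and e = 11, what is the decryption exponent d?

8483

φ(n) = (p−1)(q−1) = 96·162 = 15552.
Need d with 11·d ≡ 1 (mod 15552). Apply the extended Euclidean algorithm:
15552 = 1413*11 + 9
11 = 1*9 + 2
9 = 4*2 + 1
2 = 2*1 + 0
Back-substitute:
1 = 9 − 4·2
1 = −4·11 + 5·9
1 = 5·15552 − 7069·11
So 11·(-7069) ≡ 1 (mod 15552), hence d ≡ -7069 ≡ 8483 (mod 15552).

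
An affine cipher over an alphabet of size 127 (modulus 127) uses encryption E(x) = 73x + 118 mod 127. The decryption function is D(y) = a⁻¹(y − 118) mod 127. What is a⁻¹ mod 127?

Extended Euclidean algorithm:
127 = 1·73 + 54
73 = 1·54 + 19
54 = 2·19 + 16
19 = 1·16 + 3
16 = 5·3 + 1
3 = 3·1 + 0
The gcd is 1. Working backward:
1 = 16 − 5·3
1 = −5·19 + 6·16
1 = 6·54 − 17·19
1 = −17·73 + 23·54
1 = 23·127 − 40·73
Hence 73⁻¹ ≡ -40 ≡ 87 (mod 127).

87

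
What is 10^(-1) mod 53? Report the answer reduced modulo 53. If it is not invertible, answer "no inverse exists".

16

gcd(53, 10) by repeated division:
53 = 5×10 + 3
10 = 3×3 + 1
3 = 3×1 + 0
Since gcd(10, 53) = 1, back-substitute to write 1 as a combination:
1 = 10 − 3·3
1 = −3·53 + 16·10
So 10·16 ≡ 1 (mod 53).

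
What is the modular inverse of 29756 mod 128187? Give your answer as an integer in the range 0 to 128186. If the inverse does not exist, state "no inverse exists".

Extended Euclidean algorithm:
128187 = 4*29756 + 9163
29756 = 3*9163 + 2267
9163 = 4*2267 + 95
2267 = 23*95 + 82
95 = 1*82 + 13
82 = 6*13 + 4
13 = 3*4 + 1
4 = 4*1 + 0
Since gcd(29756, 128187) = 1, back-substitute to write 1 as a combination:
1 = 13 − 3·4
1 = −3·82 + 19·13
1 = 19·95 − 22·82
1 = −22·2267 + 525·95
1 = 525·9163 − 2122·2267
1 = −2122·29756 + 6891·9163
1 = 6891·128187 − 29686·29756
Thus 29756·(-29686) ≡ 1 (mod 128187); reducing, -29686 mod 128187 = 98501.

98501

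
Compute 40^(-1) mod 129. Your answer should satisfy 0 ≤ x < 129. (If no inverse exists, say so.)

100

Apply the Euclidean algorithm to 129 and 40:
129 = 3·40 + 9
40 = 4·9 + 4
9 = 2·4 + 1
4 = 4·1 + 0
Since gcd(40, 129) = 1, back-substitute to write 1 as a combination:
1 = 9 − 2·4
1 = −2·40 + 9·9
1 = 9·129 − 29·40
Hence 40⁻¹ ≡ -29 ≡ 100 (mod 129).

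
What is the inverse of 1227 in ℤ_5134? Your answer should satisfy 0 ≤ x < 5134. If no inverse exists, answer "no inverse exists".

Extended Euclidean algorithm:
5134 = 4·1227 + 226
1227 = 5·226 + 97
226 = 2·97 + 32
97 = 3·32 + 1
32 = 32·1 + 0
Since gcd(1227, 5134) = 1, back-substitute to write 1 as a combination:
1 = 97 − 3·32
1 = −3·226 + 7·97
1 = 7·1227 − 38·226
1 = −38·5134 + 159·1227
So 1227·159 ≡ 1 (mod 5134).

159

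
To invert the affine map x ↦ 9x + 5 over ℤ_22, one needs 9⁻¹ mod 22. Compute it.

5

gcd(22, 9) by repeated division:
22 = 2·9 + 4
9 = 2·4 + 1
4 = 4·1 + 0
The gcd is 1. Working backward:
1 = 9 − 2·4
1 = −2·22 + 5·9
So 9·5 ≡ 1 (mod 22).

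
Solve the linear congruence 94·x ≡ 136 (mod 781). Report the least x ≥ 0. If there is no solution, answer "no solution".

151

First find gcd(94, 781):
781 = 8×94 + 29
94 = 3×29 + 7
29 = 4×7 + 1
7 = 7×1 + 0
gcd = 1, so a unique solution mod 781 exists.
Back-substitute for the Bézout coefficients:
1 = 29 − 4·7
1 = −4·94 + 13·29
1 = 13·781 − 108·94
So 94·(-108) ≡ 1 (mod 781), giving 94⁻¹ ≡ 673.
x ≡ 94⁻¹·136 ≡ 673·136 ≡ 151 (mod 781).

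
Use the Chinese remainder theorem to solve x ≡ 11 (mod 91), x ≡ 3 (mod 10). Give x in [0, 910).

193

Write x = 11 + 91·k. Then 91·k ≡ 3 − 11 ≡ 2 (mod 10).
Need 91⁻¹ mod 10. Extended Euclid on (10, 1):
10 = 10×1 + 0
91⁻¹ ≡ 1 (mod 10), so k ≡ 1·2 ≡ 2 (mod 10).
x = 11 + 91·2 = 193.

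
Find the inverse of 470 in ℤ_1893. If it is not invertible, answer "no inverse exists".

Run Euclid on (1893, 470):
1893 = 4×470 + 13
470 = 36×13 + 2
13 = 6×2 + 1
2 = 2×1 + 0
Since gcd(470, 1893) = 1, back-substitute to write 1 as a combination:
1 = 13 − 6·2
1 = −6·470 + 217·13
1 = 217·1893 − 874·470
Thus 470·(-874) ≡ 1 (mod 1893); reducing, -874 mod 1893 = 1019.

1019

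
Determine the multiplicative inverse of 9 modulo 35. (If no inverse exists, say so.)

4

gcd(35, 9) by repeated division:
35 = 3*9 + 8
9 = 1*8 + 1
8 = 8*1 + 0
Since gcd(9, 35) = 1, back-substitute to write 1 as a combination:
1 = 9 − 8
1 = −35 + 4·9
So 9·4 ≡ 1 (mod 35).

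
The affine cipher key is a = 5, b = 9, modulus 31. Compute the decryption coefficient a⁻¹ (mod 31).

Extended Euclidean algorithm:
31 = 6·5 + 1
5 = 5·1 + 0
Since gcd(5, 31) = 1, back-substitute to write 1 as a combination:
1 = 31 − 6·5
Hence 5⁻¹ ≡ -6 ≡ 25 (mod 31).

25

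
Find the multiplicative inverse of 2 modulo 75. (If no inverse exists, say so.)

Apply the Euclidean algorithm to 75 and 2:
75 = 37×2 + 1
2 = 2×1 + 0
Since gcd(2, 75) = 1, back-substitute to write 1 as a combination:
1 = 75 − 37·2
So 2·(-37) ≡ 1 (mod 75), and -37 ≡ 38 (mod 75).

38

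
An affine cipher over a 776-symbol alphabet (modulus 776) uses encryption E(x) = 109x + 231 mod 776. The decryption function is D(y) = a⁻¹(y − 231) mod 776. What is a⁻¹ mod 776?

477

gcd(776, 109) by repeated division:
776 = 7×109 + 13
109 = 8×13 + 5
13 = 2×5 + 3
5 = 1×3 + 2
3 = 1×2 + 1
2 = 2×1 + 0
Since gcd(109, 776) = 1, back-substitute to write 1 as a combination:
1 = 3 − 2
1 = −5 + 2·3
1 = 2·13 − 5·5
1 = −5·109 + 42·13
1 = 42·776 − 299·109
Thus 109·(-299) ≡ 1 (mod 776); reducing, -299 mod 776 = 477.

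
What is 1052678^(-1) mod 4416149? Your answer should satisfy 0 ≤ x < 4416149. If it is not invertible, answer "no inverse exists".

gcd(4416149, 1052678) by repeated division:
4416149 = 4*1052678 + 205437
1052678 = 5*205437 + 25493
205437 = 8*25493 + 1493
25493 = 17*1493 + 112
1493 = 13*112 + 37
112 = 3*37 + 1
37 = 37*1 + 0
The gcd is 1. Working backward:
1 = 112 − 3·37
1 = −3·1493 + 40·112
1 = 40·25493 − 683·1493
1 = −683·205437 + 5504·25493
1 = 5504·1052678 − 28203·205437
1 = −28203·4416149 + 118316·1052678
So 1052678·118316 ≡ 1 (mod 4416149).

118316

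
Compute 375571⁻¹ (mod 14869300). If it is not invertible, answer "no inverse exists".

Extended Euclidean algorithm:
14869300 = 39·375571 + 222031
375571 = 1·222031 + 153540
222031 = 1·153540 + 68491
153540 = 2·68491 + 16558
68491 = 4·16558 + 2259
16558 = 7·2259 + 745
2259 = 3·745 + 24
745 = 31·24 + 1
24 = 24·1 + 0
gcd = 1, so the inverse exists. Back-substitute:
1 = 745 − 31·24
1 = −31·2259 + 94·745
1 = 94·16558 − 689·2259
1 = −689·68491 + 2850·16558
1 = 2850·153540 − 6389·68491
1 = −6389·222031 + 9239·153540
1 = 9239·375571 − 15628·222031
1 = −15628·14869300 + 618731·375571
So 375571·618731 ≡ 1 (mod 14869300).

618731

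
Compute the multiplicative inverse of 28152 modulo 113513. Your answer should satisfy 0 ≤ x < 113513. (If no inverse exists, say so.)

3512

gcd(113513, 28152) by repeated division:
113513 = 4·28152 + 905
28152 = 31·905 + 97
905 = 9·97 + 32
97 = 3·32 + 1
32 = 32·1 + 0
gcd = 1, so the inverse exists. Back-substitute:
1 = 97 − 3·32
1 = −3·905 + 28·97
1 = 28·28152 − 871·905
1 = −871·113513 + 3512·28152
So 28152·3512 ≡ 1 (mod 113513).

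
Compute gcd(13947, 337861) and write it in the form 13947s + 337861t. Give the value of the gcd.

Repeated division:
337861 = 24·13947 + 3133
13947 = 4·3133 + 1415
3133 = 2·1415 + 303
1415 = 4·303 + 203
303 = 1·203 + 100
203 = 2·100 + 3
100 = 33·3 + 1
3 = 3·1 + 0
gcd(13947, 337861) = 1.
Express as a combination:
1 = 100 − 33·3
1 = −33·203 + 67·100
1 = 67·303 − 100·203
1 = −100·1415 + 467·303
1 = 467·3133 − 1034·1415
1 = −1034·13947 + 4603·3133
1 = 4603·337861 − 111506·13947
So 1 = (4603)·337861 + (-111506)·13947.

1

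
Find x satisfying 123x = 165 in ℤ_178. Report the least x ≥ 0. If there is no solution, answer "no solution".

175

First find gcd(123, 178):
178 = 1×123 + 55
123 = 2×55 + 13
55 = 4×13 + 3
13 = 4×3 + 1
3 = 3×1 + 0
gcd = 1, so a unique solution mod 178 exists.
Back-substitute for the Bézout coefficients:
1 = 13 − 4·3
1 = −4·55 + 17·13
1 = 17·123 − 38·55
1 = −38·178 + 55·123
So 123·(55) ≡ 1 (mod 178), giving 123⁻¹ ≡ 55.
x ≡ 123⁻¹·165 ≡ 55·165 ≡ 175 (mod 178).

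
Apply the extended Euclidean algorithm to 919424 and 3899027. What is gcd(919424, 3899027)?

Repeated division:
3899027 = 4·919424 + 221331
919424 = 4·221331 + 34100
221331 = 6·34100 + 16731
34100 = 2·16731 + 638
16731 = 26·638 + 143
638 = 4·143 + 66
143 = 2·66 + 11
66 = 6·11 + 0
gcd(919424, 3899027) = 11.
Back-substituting:
11 = 143 − 2·66
11 = −2·638 + 9·143
11 = 9·16731 − 236·638
11 = −236·34100 + 481·16731
11 = 481·221331 − 3122·34100
11 = −3122·919424 + 12969·221331
11 = 12969·3899027 − 54998·919424
So 11 = (12969)·3899027 + (-54998)·919424.

11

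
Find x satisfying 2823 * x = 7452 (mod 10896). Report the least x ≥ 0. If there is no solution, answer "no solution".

1396

First find gcd(2823, 10896):
10896 = 3×2823 + 2427
2823 = 1×2427 + 396
2427 = 6×396 + 51
396 = 7×51 + 39
51 = 1×39 + 12
39 = 3×12 + 3
12 = 4×3 + 0
gcd = 3 and 3 | 7452, so solutions exist. Divide through by 3: 941x ≡ 2484 (mod 3632).
Now find 941⁻¹ mod 3632:
3632 = 3*941 + 809
941 = 1*809 + 132
809 = 6*132 + 17
132 = 7*17 + 13
17 = 1*13 + 4
13 = 3*4 + 1
4 = 4*1 + 0
Back-substitute:
1 = 13 − 3·4
1 = −3·17 + 4·13
1 = 4·132 − 31·17
1 = −31·809 + 190·132
1 = 190·941 − 221·809
1 = −221·3632 + 853·941
So 941⁻¹ ≡ 853 (mod 3632).
Then x ≡ 853·2484 ≡ 1396 (mod 3632); the smallest non-negative solution is x = 1396.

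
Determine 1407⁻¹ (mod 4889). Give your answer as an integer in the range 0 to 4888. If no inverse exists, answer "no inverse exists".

gcd(4889, 1407) by repeated division:
4889 = 3·1407 + 668
1407 = 2·668 + 71
668 = 9·71 + 29
71 = 2·29 + 13
29 = 2·13 + 3
13 = 4·3 + 1
3 = 3·1 + 0
gcd = 1, so the inverse exists. Back-substitute:
1 = 13 − 4·3
1 = −4·29 + 9·13
1 = 9·71 − 22·29
1 = −22·668 + 207·71
1 = 207·1407 − 436·668
1 = −436·4889 + 1515·1407
So 1407·1515 ≡ 1 (mod 4889).

1515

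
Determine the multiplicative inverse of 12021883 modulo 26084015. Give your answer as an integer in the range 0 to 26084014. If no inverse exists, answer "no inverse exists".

21893797

Apply the Euclidean algorithm to 26084015 and 12021883:
26084015 = 2*12021883 + 2040249
12021883 = 5*2040249 + 1820638
2040249 = 1*1820638 + 219611
1820638 = 8*219611 + 63750
219611 = 3*63750 + 28361
63750 = 2*28361 + 7028
28361 = 4*7028 + 249
7028 = 28*249 + 56
249 = 4*56 + 25
56 = 2*25 + 6
25 = 4*6 + 1
6 = 6*1 + 0
Since gcd(12021883, 26084015) = 1, back-substitute to write 1 as a combination:
1 = 25 − 4·6
1 = −4·56 + 9·25
1 = 9·249 − 40·56
1 = −40·7028 + 1129·249
1 = 1129·28361 − 4556·7028
1 = −4556·63750 + 10241·28361
1 = 10241·219611 − 35279·63750
1 = −35279·1820638 + 292473·219611
1 = 292473·2040249 − 327752·1820638
1 = −327752·12021883 + 1931233·2040249
1 = 1931233·26084015 − 4190218·12021883
Hence 12021883⁻¹ ≡ -4190218 ≡ 21893797 (mod 26084015).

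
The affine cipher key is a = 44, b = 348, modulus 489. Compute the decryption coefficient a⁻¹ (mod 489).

gcd(489, 44) by repeated division:
489 = 11*44 + 5
44 = 8*5 + 4
5 = 1*4 + 1
4 = 4*1 + 0
Since gcd(44, 489) = 1, back-substitute to write 1 as a combination:
1 = 5 − 4
1 = −44 + 9·5
1 = 9·489 − 100·44
Hence 44⁻¹ ≡ -100 ≡ 389 (mod 489).

389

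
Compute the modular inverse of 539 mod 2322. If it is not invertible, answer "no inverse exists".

Run Euclid on (2322, 539):
2322 = 4*539 + 166
539 = 3*166 + 41
166 = 4*41 + 2
41 = 20*2 + 1
2 = 2*1 + 0
Since gcd(539, 2322) = 1, back-substitute to write 1 as a combination:
1 = 41 − 20·2
1 = −20·166 + 81·41
1 = 81·539 − 263·166
1 = −263·2322 + 1133·539
So 539·1133 ≡ 1 (mod 2322).

1133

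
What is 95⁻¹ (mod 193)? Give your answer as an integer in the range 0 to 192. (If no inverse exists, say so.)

Apply the Euclidean algorithm to 193 and 95:
193 = 2·95 + 3
95 = 31·3 + 2
3 = 1·2 + 1
2 = 2·1 + 0
The gcd is 1. Working backward:
1 = 3 − 2
1 = −95 + 32·3
1 = 32·193 − 65·95
So 95·(-65) ≡ 1 (mod 193), and -65 ≡ 128 (mod 193).

128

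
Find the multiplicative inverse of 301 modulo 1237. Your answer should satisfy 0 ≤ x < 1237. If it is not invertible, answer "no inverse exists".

Run Euclid on (1237, 301):
1237 = 4×301 + 33
301 = 9×33 + 4
33 = 8×4 + 1
4 = 4×1 + 0
Since gcd(301, 1237) = 1, back-substitute to write 1 as a combination:
1 = 33 − 8·4
1 = −8·301 + 73·33
1 = 73·1237 − 300·301
Hence 301⁻¹ ≡ -300 ≡ 937 (mod 1237).

937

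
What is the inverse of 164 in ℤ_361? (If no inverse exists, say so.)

350

Extended Euclidean algorithm:
361 = 2·164 + 33
164 = 4·33 + 32
33 = 1·32 + 1
32 = 32·1 + 0
gcd = 1, so the inverse exists. Back-substitute:
1 = 33 − 32
1 = −164 + 5·33
1 = 5·361 − 11·164
So 164·(-11) ≡ 1 (mod 361), and -11 ≡ 350 (mod 361).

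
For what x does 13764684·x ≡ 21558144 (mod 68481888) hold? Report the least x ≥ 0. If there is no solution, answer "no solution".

1100936

First find gcd(13764684, 68481888):
68481888 = 4*13764684 + 13423152
13764684 = 1*13423152 + 341532
13423152 = 39*341532 + 103404
341532 = 3*103404 + 31320
103404 = 3*31320 + 9444
31320 = 3*9444 + 2988
9444 = 3*2988 + 480
2988 = 6*480 + 108
480 = 4*108 + 48
108 = 2*48 + 12
48 = 4*12 + 0
gcd = 12 and 12 | 21558144, so solutions exist. Divide through by 12: 1147057x ≡ 1796512 (mod 5706824).
Now find 1147057⁻¹ mod 5706824:
5706824 = 4×1147057 + 1118596
1147057 = 1×1118596 + 28461
1118596 = 39×28461 + 8617
28461 = 3×8617 + 2610
8617 = 3×2610 + 787
2610 = 3×787 + 249
787 = 3×249 + 40
249 = 6×40 + 9
40 = 4×9 + 4
9 = 2×4 + 1
4 = 4×1 + 0
Back-substitute:
1 = 9 − 2·4
1 = −2·40 + 9·9
1 = 9·249 − 56·40
1 = −56·787 + 177·249
1 = 177·2610 − 587·787
1 = −587·8617 + 1938·2610
1 = 1938·28461 − 6401·8617
1 = −6401·1118596 + 251577·28461
1 = 251577·1147057 − 257978·1118596
1 = −257978·5706824 + 1283489·1147057
So 1147057⁻¹ ≡ 1283489 (mod 5706824).
Then x ≡ 1283489·1796512 ≡ 1100936 (mod 5706824); the smallest non-negative solution is x = 1100936.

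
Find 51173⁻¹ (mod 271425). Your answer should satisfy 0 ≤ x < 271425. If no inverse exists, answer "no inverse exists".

88562

Apply the Euclidean algorithm to 271425 and 51173:
271425 = 5·51173 + 15560
51173 = 3·15560 + 4493
15560 = 3·4493 + 2081
4493 = 2·2081 + 331
2081 = 6·331 + 95
331 = 3·95 + 46
95 = 2·46 + 3
46 = 15·3 + 1
3 = 3·1 + 0
Since gcd(51173, 271425) = 1, back-substitute to write 1 as a combination:
1 = 46 − 15·3
1 = −15·95 + 31·46
1 = 31·331 − 108·95
1 = −108·2081 + 679·331
1 = 679·4493 − 1466·2081
1 = −1466·15560 + 5077·4493
1 = 5077·51173 − 16697·15560
1 = −16697·271425 + 88562·51173
So 51173·88562 ≡ 1 (mod 271425).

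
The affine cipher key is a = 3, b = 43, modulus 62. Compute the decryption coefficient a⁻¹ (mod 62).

21

gcd(62, 3) by repeated division:
62 = 20×3 + 2
3 = 1×2 + 1
2 = 2×1 + 0
Since gcd(3, 62) = 1, back-substitute to write 1 as a combination:
1 = 3 − 2
1 = −62 + 21·3
So 3·21 ≡ 1 (mod 62).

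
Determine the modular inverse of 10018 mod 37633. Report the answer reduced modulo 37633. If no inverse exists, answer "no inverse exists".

7900

gcd(37633, 10018) by repeated division:
37633 = 3*10018 + 7579
10018 = 1*7579 + 2439
7579 = 3*2439 + 262
2439 = 9*262 + 81
262 = 3*81 + 19
81 = 4*19 + 5
19 = 3*5 + 4
5 = 1*4 + 1
4 = 4*1 + 0
Since gcd(10018, 37633) = 1, back-substitute to write 1 as a combination:
1 = 5 − 4
1 = −19 + 4·5
1 = 4·81 − 17·19
1 = −17·262 + 55·81
1 = 55·2439 − 512·262
1 = −512·7579 + 1591·2439
1 = 1591·10018 − 2103·7579
1 = −2103·37633 + 7900·10018
So 10018·7900 ≡ 1 (mod 37633).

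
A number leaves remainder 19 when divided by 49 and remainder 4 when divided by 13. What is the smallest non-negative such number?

Write x = 19 + 49·k. Then 49·k ≡ 4 − 19 ≡ 11 (mod 13).
Need 49⁻¹ mod 13. Extended Euclid on (13, 10):
13 = 1*10 + 3
10 = 3*3 + 1
3 = 3*1 + 0
Back-substitute:
1 = 10 − 3·3
1 = −3·13 + 4·10
49⁻¹ ≡ 4 (mod 13), so k ≡ 4·11 ≡ 5 (mod 13).
x = 19 + 49·5 = 264.

264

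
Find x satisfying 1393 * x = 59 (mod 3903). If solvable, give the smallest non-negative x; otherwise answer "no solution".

First find gcd(1393, 3903):
3903 = 2*1393 + 1117
1393 = 1*1117 + 276
1117 = 4*276 + 13
276 = 21*13 + 3
13 = 4*3 + 1
3 = 3*1 + 0
gcd = 1, so a unique solution mod 3903 exists.
Back-substitute for the Bézout coefficients:
1 = 13 − 4·3
1 = −4·276 + 85·13
1 = 85·1117 − 344·276
1 = −344·1393 + 429·1117
1 = 429·3903 − 1202·1393
So 1393·(-1202) ≡ 1 (mod 3903), giving 1393⁻¹ ≡ 2701.
x ≡ 1393⁻¹·59 ≡ 2701·59 ≡ 3239 (mod 3903).

3239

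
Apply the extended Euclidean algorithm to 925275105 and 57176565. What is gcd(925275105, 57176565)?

15

Repeated division:
925275105 = 16·57176565 + 10450065
57176565 = 5·10450065 + 4926240
10450065 = 2·4926240 + 597585
4926240 = 8·597585 + 145560
597585 = 4·145560 + 15345
145560 = 9·15345 + 7455
15345 = 2·7455 + 435
7455 = 17·435 + 60
435 = 7·60 + 15
60 = 4·15 + 0
gcd(925275105, 57176565) = 15.
Working backward:
15 = 435 − 7·60
15 = −7·7455 + 120·435
15 = 120·15345 − 247·7455
15 = −247·145560 + 2343·15345
15 = 2343·597585 − 9619·145560
15 = −9619·4926240 + 79295·597585
15 = 79295·10450065 − 168209·4926240
15 = −168209·57176565 + 920340·10450065
15 = 920340·925275105 − 14893649·57176565
So 15 = (920340)·925275105 + (-14893649)·57176565.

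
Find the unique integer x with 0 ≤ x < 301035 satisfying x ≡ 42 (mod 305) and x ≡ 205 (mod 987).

144307

Write x = 42 + 305·k. Then 305·k ≡ 205 − 42 ≡ 163 (mod 987).
Need 305⁻¹ mod 987. Extended Euclid on (987, 305):
987 = 3*305 + 72
305 = 4*72 + 17
72 = 4*17 + 4
17 = 4*4 + 1
4 = 4*1 + 0
Back-substitute:
1 = 17 − 4·4
1 = −4·72 + 17·17
1 = 17·305 − 72·72
1 = −72·987 + 233·305
305⁻¹ ≡ 233 (mod 987), so k ≡ 233·163 ≡ 473 (mod 987).
x = 42 + 305·473 = 144307.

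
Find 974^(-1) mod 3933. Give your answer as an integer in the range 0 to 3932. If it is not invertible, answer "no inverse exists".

gcd(3933, 974) by repeated division:
3933 = 4×974 + 37
974 = 26×37 + 12
37 = 3×12 + 1
12 = 12×1 + 0
Since gcd(974, 3933) = 1, back-substitute to write 1 as a combination:
1 = 37 − 3·12
1 = −3·974 + 79·37
1 = 79·3933 − 319·974
So 974·(-319) ≡ 1 (mod 3933), and -319 ≡ 3614 (mod 3933).

3614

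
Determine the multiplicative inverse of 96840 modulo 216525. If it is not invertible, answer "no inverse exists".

no inverse exists

Compute gcd(96840, 216525):
216525 = 2*96840 + 22845
96840 = 4*22845 + 5460
22845 = 4*5460 + 1005
5460 = 5*1005 + 435
1005 = 2*435 + 135
435 = 3*135 + 30
135 = 4*30 + 15
30 = 2*15 + 0
gcd(96840, 216525) = 15 ≠ 1, so 96840 has no multiplicative inverse modulo 216525.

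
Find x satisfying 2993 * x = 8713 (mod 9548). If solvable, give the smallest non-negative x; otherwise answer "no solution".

8361

First find gcd(2993, 9548):
9548 = 3*2993 + 569
2993 = 5*569 + 148
569 = 3*148 + 125
148 = 1*125 + 23
125 = 5*23 + 10
23 = 2*10 + 3
10 = 3*3 + 1
3 = 3*1 + 0
gcd = 1, so a unique solution mod 9548 exists.
Back-substitute for the Bézout coefficients:
1 = 10 − 3·3
1 = −3·23 + 7·10
1 = 7·125 − 38·23
1 = −38·148 + 45·125
1 = 45·569 − 173·148
1 = −173·2993 + 910·569
1 = 910·9548 − 2903·2993
So 2993·(-2903) ≡ 1 (mod 9548), giving 2993⁻¹ ≡ 6645.
x ≡ 2993⁻¹·8713 ≡ 6645·8713 ≡ 8361 (mod 9548).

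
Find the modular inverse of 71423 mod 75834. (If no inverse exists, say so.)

no inverse exists

Euclidean algorithm on 75834, 71423:
75834 = 1*71423 + 4411
71423 = 16*4411 + 847
4411 = 5*847 + 176
847 = 4*176 + 143
176 = 1*143 + 33
143 = 4*33 + 11
33 = 3*11 + 0
The gcd is 11, not 1, hence no inverse exists.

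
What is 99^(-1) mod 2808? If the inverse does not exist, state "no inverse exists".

Compute gcd(99, 2808):
2808 = 28×99 + 36
99 = 2×36 + 27
36 = 1×27 + 9
27 = 3×9 + 0
The gcd is 9, not 1, hence no inverse exists.

no inverse exists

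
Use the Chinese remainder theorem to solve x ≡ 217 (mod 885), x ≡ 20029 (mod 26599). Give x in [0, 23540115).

7520947

Write x = 217 + 885·k. Then 885·k ≡ 20029 − 217 ≡ 19812 (mod 26599).
Need 885⁻¹ mod 26599. Extended Euclid on (26599, 885):
26599 = 30×885 + 49
885 = 18×49 + 3
49 = 16×3 + 1
3 = 3×1 + 0
Back-substitute:
1 = 49 − 16·3
1 = −16·885 + 289·49
1 = 289·26599 − 8686·885
885⁻¹ ≡ 17913 (mod 26599), so k ≡ 17913·19812 ≡ 8498 (mod 26599).
x = 217 + 885·8498 = 7520947.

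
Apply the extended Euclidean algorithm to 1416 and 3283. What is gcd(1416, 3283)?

Repeated division:
3283 = 2×1416 + 451
1416 = 3×451 + 63
451 = 7×63 + 10
63 = 6×10 + 3
10 = 3×3 + 1
3 = 3×1 + 0
gcd(1416, 3283) = 1.
Express as a combination:
1 = 10 − 3·3
1 = −3·63 + 19·10
1 = 19·451 − 136·63
1 = −136·1416 + 427·451
1 = 427·3283 − 990·1416
So 1 = (427)·3283 + (-990)·1416.

1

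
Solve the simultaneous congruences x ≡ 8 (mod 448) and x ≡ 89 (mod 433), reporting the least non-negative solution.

41224

Write x = 8 + 448·k. Then 448·k ≡ 89 − 8 ≡ 81 (mod 433).
Need 448⁻¹ mod 433. Extended Euclid on (433, 15):
433 = 28×15 + 13
15 = 1×13 + 2
13 = 6×2 + 1
2 = 2×1 + 0
Back-substitute:
1 = 13 − 6·2
1 = −6·15 + 7·13
1 = 7·433 − 202·15
448⁻¹ ≡ 231 (mod 433), so k ≡ 231·81 ≡ 92 (mod 433).
x = 8 + 448·92 = 41224.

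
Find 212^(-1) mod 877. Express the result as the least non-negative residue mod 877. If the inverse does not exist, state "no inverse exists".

Run Euclid on (877, 212):
877 = 4*212 + 29
212 = 7*29 + 9
29 = 3*9 + 2
9 = 4*2 + 1
2 = 2*1 + 0
Since gcd(212, 877) = 1, back-substitute to write 1 as a combination:
1 = 9 − 4·2
1 = −4·29 + 13·9
1 = 13·212 − 95·29
1 = −95·877 + 393·212
So 212·393 ≡ 1 (mod 877).

393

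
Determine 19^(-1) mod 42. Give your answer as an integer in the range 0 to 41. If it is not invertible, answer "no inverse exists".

Extended Euclidean algorithm:
42 = 2·19 + 4
19 = 4·4 + 3
4 = 1·3 + 1
3 = 3·1 + 0
The gcd is 1. Working backward:
1 = 4 − 3
1 = −19 + 5·4
1 = 5·42 − 11·19
So 19·(-11) ≡ 1 (mod 42), and -11 ≡ 31 (mod 42).

31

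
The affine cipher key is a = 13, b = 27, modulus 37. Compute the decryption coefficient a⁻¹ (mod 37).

20

Extended Euclidean algorithm:
37 = 2×13 + 11
13 = 1×11 + 2
11 = 5×2 + 1
2 = 2×1 + 0
The gcd is 1. Working backward:
1 = 11 − 5·2
1 = −5·13 + 6·11
1 = 6·37 − 17·13
So 13·(-17) ≡ 1 (mod 37), and -17 ≡ 20 (mod 37).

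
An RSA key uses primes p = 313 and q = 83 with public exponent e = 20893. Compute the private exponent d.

709

φ(n) = (p−1)(q−1) = 312·82 = 25584.
Need d with 20893·d ≡ 1 (mod 25584). Apply the extended Euclidean algorithm:
25584 = 1·20893 + 4691
20893 = 4·4691 + 2129
4691 = 2·2129 + 433
2129 = 4·433 + 397
433 = 1·397 + 36
397 = 11·36 + 1
36 = 36·1 + 0
Back-substitute:
1 = 397 − 11·36
1 = −11·433 + 12·397
1 = 12·2129 − 59·433
1 = −59·4691 + 130·2129
1 = 130·20893 − 579·4691
1 = −579·25584 + 709·20893
So 20893·709 ≡ 1 (mod 25584), hence d = 709.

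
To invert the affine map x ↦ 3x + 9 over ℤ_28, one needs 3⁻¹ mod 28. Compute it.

19

Run Euclid on (28, 3):
28 = 9*3 + 1
3 = 3*1 + 0
gcd = 1, so the inverse exists. Back-substitute:
1 = 28 − 9·3
Hence 3⁻¹ ≡ -9 ≡ 19 (mod 28).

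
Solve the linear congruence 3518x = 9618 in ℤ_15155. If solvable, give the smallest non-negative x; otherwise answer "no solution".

13986

First find gcd(3518, 15155):
15155 = 4·3518 + 1083
3518 = 3·1083 + 269
1083 = 4·269 + 7
269 = 38·7 + 3
7 = 2·3 + 1
3 = 3·1 + 0
gcd = 1, so a unique solution mod 15155 exists.
Back-substitute for the Bézout coefficients:
1 = 7 − 2·3
1 = −2·269 + 77·7
1 = 77·1083 − 310·269
1 = −310·3518 + 1007·1083
1 = 1007·15155 − 4338·3518
So 3518·(-4338) ≡ 1 (mod 15155), giving 3518⁻¹ ≡ 10817.
x ≡ 3518⁻¹·9618 ≡ 10817·9618 ≡ 13986 (mod 15155).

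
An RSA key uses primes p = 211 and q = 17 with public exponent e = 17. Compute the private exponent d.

593

φ(n) = (p−1)(q−1) = 210·16 = 3360.
Need d with 17·d ≡ 1 (mod 3360). Apply the extended Euclidean algorithm:
3360 = 197×17 + 11
17 = 1×11 + 6
11 = 1×6 + 5
6 = 1×5 + 1
5 = 5×1 + 0
Back-substitute:
1 = 6 − 5
1 = −11 + 2·6
1 = 2·17 − 3·11
1 = −3·3360 + 593·17
So 17·593 ≡ 1 (mod 3360), hence d = 593.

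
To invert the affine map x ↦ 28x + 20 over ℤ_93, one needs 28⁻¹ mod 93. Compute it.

Apply the Euclidean algorithm to 93 and 28:
93 = 3×28 + 9
28 = 3×9 + 1
9 = 9×1 + 0
gcd = 1, so the inverse exists. Back-substitute:
1 = 28 − 3·9
1 = −3·93 + 10·28
So 28·10 ≡ 1 (mod 93).

10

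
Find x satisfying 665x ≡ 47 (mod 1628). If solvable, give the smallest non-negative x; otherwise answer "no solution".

First find gcd(665, 1628):
1628 = 2*665 + 298
665 = 2*298 + 69
298 = 4*69 + 22
69 = 3*22 + 3
22 = 7*3 + 1
3 = 3*1 + 0
gcd = 1, so a unique solution mod 1628 exists.
Back-substitute for the Bézout coefficients:
1 = 22 − 7·3
1 = −7·69 + 22·22
1 = 22·298 − 95·69
1 = −95·665 + 212·298
1 = 212·1628 − 519·665
So 665·(-519) ≡ 1 (mod 1628), giving 665⁻¹ ≡ 1109.
x ≡ 665⁻¹·47 ≡ 1109·47 ≡ 27 (mod 1628).

27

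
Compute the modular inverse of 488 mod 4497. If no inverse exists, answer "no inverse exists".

gcd(4497, 488) by repeated division:
4497 = 9×488 + 105
488 = 4×105 + 68
105 = 1×68 + 37
68 = 1×37 + 31
37 = 1×31 + 6
31 = 5×6 + 1
6 = 6×1 + 0
gcd = 1, so the inverse exists. Back-substitute:
1 = 31 − 5·6
1 = −5·37 + 6·31
1 = 6·68 − 11·37
1 = −11·105 + 17·68
1 = 17·488 − 79·105
1 = −79·4497 + 728·488
So 488·728 ≡ 1 (mod 4497).

728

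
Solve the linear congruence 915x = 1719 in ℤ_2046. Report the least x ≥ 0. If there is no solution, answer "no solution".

First find gcd(915, 2046):
2046 = 2*915 + 216
915 = 4*216 + 51
216 = 4*51 + 12
51 = 4*12 + 3
12 = 4*3 + 0
gcd = 3 and 3 | 1719, so solutions exist. Divide through by 3: 305x ≡ 573 (mod 682).
Now find 305⁻¹ mod 682:
682 = 2*305 + 72
305 = 4*72 + 17
72 = 4*17 + 4
17 = 4*4 + 1
4 = 4*1 + 0
Back-substitute:
1 = 17 − 4·4
1 = −4·72 + 17·17
1 = 17·305 − 72·72
1 = −72·682 + 161·305
So 305⁻¹ ≡ 161 (mod 682).
Then x ≡ 161·573 ≡ 183 (mod 682); the smallest non-negative solution is x = 183.

183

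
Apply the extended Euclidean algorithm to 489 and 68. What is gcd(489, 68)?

1

Repeated division:
489 = 7×68 + 13
68 = 5×13 + 3
13 = 4×3 + 1
3 = 3×1 + 0
gcd(489, 68) = 1.
Back-substituting:
1 = 13 − 4·3
1 = −4·68 + 21·13
1 = 21·489 − 151·68
So 1 = (21)·489 + (-151)·68.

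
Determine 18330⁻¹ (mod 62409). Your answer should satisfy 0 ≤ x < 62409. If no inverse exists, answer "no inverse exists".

Compute gcd(18330, 62409):
62409 = 3·18330 + 7419
18330 = 2·7419 + 3492
7419 = 2·3492 + 435
3492 = 8·435 + 12
435 = 36·12 + 3
12 = 4·3 + 0
gcd(18330, 62409) = 3 ≠ 1, so 18330 has no multiplicative inverse modulo 62409.

no inverse exists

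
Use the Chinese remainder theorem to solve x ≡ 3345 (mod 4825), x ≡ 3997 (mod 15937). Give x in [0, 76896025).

8833095

Write x = 3345 + 4825·k. Then 4825·k ≡ 3997 − 3345 ≡ 652 (mod 15937).
Need 4825⁻¹ mod 15937. Extended Euclid on (15937, 4825):
15937 = 3×4825 + 1462
4825 = 3×1462 + 439
1462 = 3×439 + 145
439 = 3×145 + 4
145 = 36×4 + 1
4 = 4×1 + 0
Back-substitute:
1 = 145 − 36·4
1 = −36·439 + 109·145
1 = 109·1462 − 363·439
1 = −363·4825 + 1198·1462
1 = 1198·15937 − 3957·4825
4825⁻¹ ≡ 11980 (mod 15937), so k ≡ 11980·652 ≡ 1830 (mod 15937).
x = 3345 + 4825·1830 = 8833095.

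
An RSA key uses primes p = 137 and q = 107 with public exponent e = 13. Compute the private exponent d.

φ(n) = (p−1)(q−1) = 136·106 = 14416.
Need d with 13·d ≡ 1 (mod 14416). Apply the extended Euclidean algorithm:
14416 = 1108×13 + 12
13 = 1×12 + 1
12 = 12×1 + 0
Back-substitute:
1 = 13 − 12
1 = −14416 + 1109·13
So 13·1109 ≡ 1 (mod 14416), hence d = 1109.

1109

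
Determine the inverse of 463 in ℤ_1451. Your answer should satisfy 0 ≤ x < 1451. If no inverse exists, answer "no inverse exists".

351

Extended Euclidean algorithm:
1451 = 3·463 + 62
463 = 7·62 + 29
62 = 2·29 + 4
29 = 7·4 + 1
4 = 4·1 + 0
The gcd is 1. Working backward:
1 = 29 − 7·4
1 = −7·62 + 15·29
1 = 15·463 − 112·62
1 = −112·1451 + 351·463
So 463·351 ≡ 1 (mod 1451).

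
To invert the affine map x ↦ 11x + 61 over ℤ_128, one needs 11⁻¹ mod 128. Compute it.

35

Apply the Euclidean algorithm to 128 and 11:
128 = 11×11 + 7
11 = 1×7 + 4
7 = 1×4 + 3
4 = 1×3 + 1
3 = 3×1 + 0
Since gcd(11, 128) = 1, back-substitute to write 1 as a combination:
1 = 4 − 3
1 = −7 + 2·4
1 = 2·11 − 3·7
1 = −3·128 + 35·11
So 11·35 ≡ 1 (mod 128).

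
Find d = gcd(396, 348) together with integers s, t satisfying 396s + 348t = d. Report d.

12

Repeated division:
396 = 1×348 + 48
348 = 7×48 + 12
48 = 4×12 + 0
gcd(396, 348) = 12.
Back-substituting:
12 = 348 − 7·48
12 = −7·396 + 8·348
So 12 = (-7)·396 + (8)·348.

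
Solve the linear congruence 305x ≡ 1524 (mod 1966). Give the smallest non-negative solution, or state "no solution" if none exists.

1494

First find gcd(305, 1966):
1966 = 6×305 + 136
305 = 2×136 + 33
136 = 4×33 + 4
33 = 8×4 + 1
4 = 4×1 + 0
gcd = 1, so a unique solution mod 1966 exists.
Back-substitute for the Bézout coefficients:
1 = 33 − 8·4
1 = −8·136 + 33·33
1 = 33·305 − 74·136
1 = −74·1966 + 477·305
So 305·(477) ≡ 1 (mod 1966), giving 305⁻¹ ≡ 477.
x ≡ 305⁻¹·1524 ≡ 477·1524 ≡ 1494 (mod 1966).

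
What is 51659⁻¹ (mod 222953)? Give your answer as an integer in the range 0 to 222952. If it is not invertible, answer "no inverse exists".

210027

gcd(222953, 51659) by repeated division:
222953 = 4·51659 + 16317
51659 = 3·16317 + 2708
16317 = 6·2708 + 69
2708 = 39·69 + 17
69 = 4·17 + 1
17 = 17·1 + 0
Since gcd(51659, 222953) = 1, back-substitute to write 1 as a combination:
1 = 69 − 4·17
1 = −4·2708 + 157·69
1 = 157·16317 − 946·2708
1 = −946·51659 + 2995·16317
1 = 2995·222953 − 12926·51659
Hence 51659⁻¹ ≡ -12926 ≡ 210027 (mod 222953).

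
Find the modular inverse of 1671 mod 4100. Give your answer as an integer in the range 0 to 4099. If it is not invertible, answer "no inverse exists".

Run Euclid on (4100, 1671):
4100 = 2·1671 + 758
1671 = 2·758 + 155
758 = 4·155 + 138
155 = 1·138 + 17
138 = 8·17 + 2
17 = 8·2 + 1
2 = 2·1 + 0
The gcd is 1. Working backward:
1 = 17 − 8·2
1 = −8·138 + 65·17
1 = 65·155 − 73·138
1 = −73·758 + 357·155
1 = 357·1671 − 787·758
1 = −787·4100 + 1931·1671
So 1671·1931 ≡ 1 (mod 4100).

1931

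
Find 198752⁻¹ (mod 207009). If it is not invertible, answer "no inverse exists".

Run Euclid on (207009, 198752):
207009 = 1×198752 + 8257
198752 = 24×8257 + 584
8257 = 14×584 + 81
584 = 7×81 + 17
81 = 4×17 + 13
17 = 1×13 + 4
13 = 3×4 + 1
4 = 4×1 + 0
Since gcd(198752, 207009) = 1, back-substitute to write 1 as a combination:
1 = 13 − 3·4
1 = −3·17 + 4·13
1 = 4·81 − 19·17
1 = −19·584 + 137·81
1 = 137·8257 − 1937·584
1 = −1937·198752 + 46625·8257
1 = 46625·207009 − 48562·198752
Hence 198752⁻¹ ≡ -48562 ≡ 158447 (mod 207009).

158447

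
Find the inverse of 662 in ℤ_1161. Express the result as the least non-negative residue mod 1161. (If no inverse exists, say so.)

gcd(1161, 662) by repeated division:
1161 = 1×662 + 499
662 = 1×499 + 163
499 = 3×163 + 10
163 = 16×10 + 3
10 = 3×3 + 1
3 = 3×1 + 0
gcd = 1, so the inverse exists. Back-substitute:
1 = 10 − 3·3
1 = −3·163 + 49·10
1 = 49·499 − 150·163
1 = −150·662 + 199·499
1 = 199·1161 − 349·662
Hence 662⁻¹ ≡ -349 ≡ 812 (mod 1161).

812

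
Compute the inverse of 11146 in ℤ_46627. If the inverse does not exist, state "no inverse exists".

1803

Extended Euclidean algorithm:
46627 = 4×11146 + 2043
11146 = 5×2043 + 931
2043 = 2×931 + 181
931 = 5×181 + 26
181 = 6×26 + 25
26 = 1×25 + 1
25 = 25×1 + 0
gcd = 1, so the inverse exists. Back-substitute:
1 = 26 − 25
1 = −181 + 7·26
1 = 7·931 − 36·181
1 = −36·2043 + 79·931
1 = 79·11146 − 431·2043
1 = −431·46627 + 1803·11146
So 11146·1803 ≡ 1 (mod 46627).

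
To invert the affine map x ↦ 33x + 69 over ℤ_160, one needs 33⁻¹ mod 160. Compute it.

97

Extended Euclidean algorithm:
160 = 4*33 + 28
33 = 1*28 + 5
28 = 5*5 + 3
5 = 1*3 + 2
3 = 1*2 + 1
2 = 2*1 + 0
The gcd is 1. Working backward:
1 = 3 − 2
1 = −5 + 2·3
1 = 2·28 − 11·5
1 = −11·33 + 13·28
1 = 13·160 − 63·33
Thus 33·(-63) ≡ 1 (mod 160); reducing, -63 mod 160 = 97.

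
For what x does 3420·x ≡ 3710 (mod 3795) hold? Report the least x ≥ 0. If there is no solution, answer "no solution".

gcd(3420, 3795):
3795 = 1·3420 + 375
3420 = 9·375 + 45
375 = 8·45 + 15
45 = 3·15 + 0
gcd = 15, but 15 ∤ 3710, so the congruence has no solution.

no solution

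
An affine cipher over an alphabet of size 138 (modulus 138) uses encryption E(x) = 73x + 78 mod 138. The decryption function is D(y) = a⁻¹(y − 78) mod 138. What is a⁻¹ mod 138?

121

gcd(138, 73) by repeated division:
138 = 1·73 + 65
73 = 1·65 + 8
65 = 8·8 + 1
8 = 8·1 + 0
gcd = 1, so the inverse exists. Back-substitute:
1 = 65 − 8·8
1 = −8·73 + 9·65
1 = 9·138 − 17·73
So 73·(-17) ≡ 1 (mod 138), and -17 ≡ 121 (mod 138).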